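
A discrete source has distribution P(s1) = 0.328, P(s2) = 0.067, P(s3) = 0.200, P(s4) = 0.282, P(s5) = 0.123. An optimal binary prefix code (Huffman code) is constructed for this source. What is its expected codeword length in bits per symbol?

Repeatedly combine the two least-probable nodes; the expected code length is the sum of the merged weights.
merge 67/1000 + 123/1000 → 19/100
merge 19/100 + 1/5 → 39/100
merge 141/500 + 41/125 → 61/100
merge 39/100 + 61/100 → 1
L = 19/100 + 39/100 + 61/100 + 1 = 219/100 = 2.19 bits/symbol.

2.19 bits/symbol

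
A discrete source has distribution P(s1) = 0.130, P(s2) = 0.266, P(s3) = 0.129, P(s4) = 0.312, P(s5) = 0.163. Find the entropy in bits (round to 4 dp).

H = −Σ pᵢ log₂ pᵢ.
−0.130·log₂(0.130) = 0.3826
−0.266·log₂(0.266) = 0.5082
−0.129·log₂(0.129) = 0.3811
−0.312·log₂(0.312) = 0.5243
−0.163·log₂(0.163) = 0.4266
Sum ≈ 2.2228 → 2.2228 bits.

2.2228 bits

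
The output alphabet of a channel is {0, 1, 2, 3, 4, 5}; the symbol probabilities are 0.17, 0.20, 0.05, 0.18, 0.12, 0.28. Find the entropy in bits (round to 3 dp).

2.442 bits

H = −Σ pᵢ log₂ pᵢ.
−0.17·log₂(0.17) = 0.4346
−0.20·log₂(0.20) = 0.4644
−0.05·log₂(0.05) = 0.2161
−0.18·log₂(0.18) = 0.4453
−0.12·log₂(0.12) = 0.3671
−0.28·log₂(0.28) = 0.5142
Sum ≈ 2.4417 → 2.442 bits.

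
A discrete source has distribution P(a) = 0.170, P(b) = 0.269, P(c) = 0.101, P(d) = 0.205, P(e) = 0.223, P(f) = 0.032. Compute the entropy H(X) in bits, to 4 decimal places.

H = −Σ pᵢ log₂ pᵢ.
−0.170·log₂(0.170) = 0.4346
−0.269·log₂(0.269) = 0.5096
−0.101·log₂(0.101) = 0.3341
−0.205·log₂(0.205) = 0.4687
−0.223·log₂(0.223) = 0.4828
−0.032·log₂(0.032) = 0.1589
Sum ≈ 2.3886 → 2.3886 bits.

2.3886 bits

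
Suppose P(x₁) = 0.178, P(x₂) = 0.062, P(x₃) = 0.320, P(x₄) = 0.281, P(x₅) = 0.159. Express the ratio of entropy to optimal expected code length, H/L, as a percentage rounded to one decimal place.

97.0%

Entropy H = −Σ p log₂ p ≈ 2.1544 bits.
Huffman merges: 31/500+159/1000→221/1000; 89/500+221/1000→399/1000; 281/1000+8/25→601/1000; 399/1000+601/1000→1. L = 2221/1000 ≈ 2.2210.
Efficiency = H/L = 2.1544/2.2210 = 97.0%.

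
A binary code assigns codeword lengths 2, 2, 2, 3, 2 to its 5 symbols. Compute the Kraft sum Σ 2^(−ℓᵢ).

1.125

With common denominator 2^3 = 8: Σ 2^(−ℓᵢ) = 2/8 + 2/8 + 2/8 + 1/8 + 2/8 = 9/8 = 1.125.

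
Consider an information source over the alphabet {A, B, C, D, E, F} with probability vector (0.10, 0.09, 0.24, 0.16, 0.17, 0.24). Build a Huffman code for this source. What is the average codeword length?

Repeatedly combine the two least-probable nodes; the expected code length is the sum of the merged weights.
merge 9/100 + 1/10 → 19/100
merge 4/25 + 17/100 → 33/100
merge 19/100 + 6/25 → 43/100
merge 6/25 + 33/100 → 57/100
merge 43/100 + 57/100 → 1
L = 19/100 + 33/100 + 43/100 + 57/100 + 1 = 63/25 = 2.52 bits/symbol.

2.52 bits/symbol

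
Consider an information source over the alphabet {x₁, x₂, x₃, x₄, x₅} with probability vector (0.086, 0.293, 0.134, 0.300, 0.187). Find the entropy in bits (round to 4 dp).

H = −Σ pᵢ log₂ pᵢ.
−0.086·log₂(0.086) = 0.3044
−0.293·log₂(0.293) = 0.5189
−0.134·log₂(0.134) = 0.3886
−0.300·log₂(0.300) = 0.5211
−0.187·log₂(0.187) = 0.4523
Sum ≈ 2.1853 → 2.1853 bits.

2.1853 bits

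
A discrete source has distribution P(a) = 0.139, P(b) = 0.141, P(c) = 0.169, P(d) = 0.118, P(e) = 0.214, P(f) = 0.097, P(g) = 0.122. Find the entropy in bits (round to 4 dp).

H = −Σ pᵢ log₂ pᵢ.
−0.139·log₂(0.139) = 0.3957
−0.141·log₂(0.141) = 0.3985
−0.169·log₂(0.169) = 0.4335
−0.118·log₂(0.118) = 0.3638
−0.214·log₂(0.214) = 0.4760
−0.097·log₂(0.097) = 0.3265
−0.122·log₂(0.122) = 0.3703
Sum ≈ 2.7643 → 2.7643 bits.

2.7643 bits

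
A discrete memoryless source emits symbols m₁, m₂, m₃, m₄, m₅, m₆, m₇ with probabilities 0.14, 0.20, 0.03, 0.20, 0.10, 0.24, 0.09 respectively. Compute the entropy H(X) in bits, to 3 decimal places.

2.617 bits

H = −Σ pᵢ log₂ pᵢ.
−0.14·log₂(0.14) = 0.3971
−0.20·log₂(0.20) = 0.4644
−0.03·log₂(0.03) = 0.1518
−0.20·log₂(0.20) = 0.4644
−0.10·log₂(0.10) = 0.3322
−0.24·log₂(0.24) = 0.4941
−0.09·log₂(0.09) = 0.3127
Sum ≈ 2.6166 → 2.617 bits.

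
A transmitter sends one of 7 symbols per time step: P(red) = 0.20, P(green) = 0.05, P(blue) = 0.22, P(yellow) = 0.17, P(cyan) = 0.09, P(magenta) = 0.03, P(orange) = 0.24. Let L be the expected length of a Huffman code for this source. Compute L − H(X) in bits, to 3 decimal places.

Entropy H = −Σ p log₂ p ≈ 2.5542 bits.
Huffman merges: 3/100+1/20→2/25; 2/25+9/100→17/100; 17/100+17/100→17/50; 1/5+11/50→21/50; 6/25+17/50→29/50; 21/50+29/50→1. L = 259/100 ≈ 2.5900.
L − H = 2.5900 − 2.5542 = 0.036 bits.

0.036 bits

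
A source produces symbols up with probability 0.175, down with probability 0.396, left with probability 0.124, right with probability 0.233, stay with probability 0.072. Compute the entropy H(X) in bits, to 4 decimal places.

2.1057 bits

H = −Σ pᵢ log₂ pᵢ.
−0.175·log₂(0.175) = 0.4401
−0.396·log₂(0.396) = 0.5292
−0.124·log₂(0.124) = 0.3734
−0.233·log₂(0.233) = 0.4897
−0.072·log₂(0.072) = 0.2733
Sum ≈ 2.1057 → 2.1057 bits.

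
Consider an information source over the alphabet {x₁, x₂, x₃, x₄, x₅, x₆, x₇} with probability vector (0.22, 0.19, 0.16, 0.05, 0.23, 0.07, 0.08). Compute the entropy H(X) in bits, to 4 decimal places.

2.6226 bits

H = −Σ pᵢ log₂ pᵢ.
−0.22·log₂(0.22) = 0.4806
−0.19·log₂(0.19) = 0.4552
−0.16·log₂(0.16) = 0.4230
−0.05·log₂(0.05) = 0.2161
−0.23·log₂(0.23) = 0.4877
−0.07·log₂(0.07) = 0.2686
−0.08·log₂(0.08) = 0.2915
Sum ≈ 2.6226 → 2.6226 bits.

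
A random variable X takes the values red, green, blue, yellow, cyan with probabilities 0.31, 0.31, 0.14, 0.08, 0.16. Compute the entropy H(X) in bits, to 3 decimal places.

H = −Σ pᵢ log₂ pᵢ.
−0.31·log₂(0.31) = 0.5238
−0.31·log₂(0.31) = 0.5238
−0.14·log₂(0.14) = 0.3971
−0.08·log₂(0.08) = 0.2915
−0.16·log₂(0.16) = 0.4230
Sum ≈ 2.1592 → 2.159 bits.

2.159 bits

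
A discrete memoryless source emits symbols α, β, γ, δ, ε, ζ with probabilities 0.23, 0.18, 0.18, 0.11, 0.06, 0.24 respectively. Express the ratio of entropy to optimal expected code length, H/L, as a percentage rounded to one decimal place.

97.9%

Entropy H = −Σ p log₂ p ≈ 2.4662 bits.
Huffman merges: 3/50+11/100→17/100; 17/100+9/50→7/20; 9/50+23/100→41/100; 6/25+7/20→59/100; 41/100+59/100→1. L = 63/25 ≈ 2.5200.
Efficiency = H/L = 2.4662/2.5200 = 97.9%.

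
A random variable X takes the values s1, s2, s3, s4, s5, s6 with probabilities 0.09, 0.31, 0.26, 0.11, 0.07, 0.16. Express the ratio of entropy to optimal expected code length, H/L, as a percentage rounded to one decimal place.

98.1%

Entropy H = −Σ p log₂ p ≈ 2.3836 bits.
Huffman merges: 7/100+9/100→4/25; 11/100+4/25→27/100; 4/25+13/50→21/50; 27/100+31/100→29/50; 21/50+29/50→1. L = 243/100 ≈ 2.4300.
Efficiency = H/L = 2.3836/2.4300 = 98.1%.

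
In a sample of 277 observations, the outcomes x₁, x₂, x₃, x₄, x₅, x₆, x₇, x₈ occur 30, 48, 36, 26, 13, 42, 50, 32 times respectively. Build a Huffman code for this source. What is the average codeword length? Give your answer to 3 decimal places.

2.960 bits/symbol

Probabilities are the counts divided by 277.
Repeatedly combine the two least-probable nodes; the expected code length is the sum of the merged weights.
merge 13/277 + 26/277 → 39/277
merge 30/277 + 32/277 → 62/277
merge 36/277 + 39/277 → 75/277
merge 42/277 + 48/277 → 90/277
merge 50/277 + 62/277 → 112/277
merge 75/277 + 90/277 → 165/277
merge 112/277 + 165/277 → 1
L = 39/277 + 62/277 + 75/277 + 90/277 + 112/277 + 165/277 + 1 = 820/277 ≈ 2.960 bits/symbol.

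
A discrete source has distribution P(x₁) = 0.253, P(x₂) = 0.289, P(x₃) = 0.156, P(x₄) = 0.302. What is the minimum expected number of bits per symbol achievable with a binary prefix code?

Repeatedly combine the two least-probable nodes; the expected code length is the sum of the merged weights.
merge 39/250 + 253/1000 → 409/1000
merge 289/1000 + 151/500 → 591/1000
merge 409/1000 + 591/1000 → 1
L = 409/1000 + 591/1000 + 1 = 2 bits/symbol.

2 bits/symbol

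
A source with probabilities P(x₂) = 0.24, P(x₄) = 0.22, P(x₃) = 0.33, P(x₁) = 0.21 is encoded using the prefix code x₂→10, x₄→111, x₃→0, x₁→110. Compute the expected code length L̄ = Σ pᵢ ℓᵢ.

L̄ = Σ pᵢ·ℓᵢ = 0.24·2 + 0.22·3 + 0.33·1 + 0.21·3 = 2.1 bits/symbol.

2.1 bits/symbol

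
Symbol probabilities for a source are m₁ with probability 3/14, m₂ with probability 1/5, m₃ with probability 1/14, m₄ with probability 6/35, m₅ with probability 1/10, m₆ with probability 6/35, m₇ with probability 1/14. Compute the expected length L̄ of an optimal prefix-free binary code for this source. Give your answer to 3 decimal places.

Repeatedly combine the two least-probable nodes; the expected code length is the sum of the merged weights.
merge 1/14 + 1/14 → 1/7
merge 1/10 + 1/7 → 17/70
merge 6/35 + 6/35 → 12/35
merge 1/5 + 3/14 → 29/70
merge 17/70 + 12/35 → 41/70
merge 29/70 + 41/70 → 1
L = 1/7 + 17/70 + 12/35 + 29/70 + 41/70 + 1 = 191/70 ≈ 2.729 bits/symbol.

2.729 bits/symbol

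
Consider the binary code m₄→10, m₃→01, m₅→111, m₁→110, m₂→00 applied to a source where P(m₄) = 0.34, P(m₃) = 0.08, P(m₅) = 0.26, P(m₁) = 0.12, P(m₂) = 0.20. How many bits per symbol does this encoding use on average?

2.38 bits/symbol

L̄ = Σ pᵢ·ℓᵢ = 0.34·2 + 0.08·2 + 0.26·3 + 0.12·3 + 0.20·2 = 2.38 bits/symbol.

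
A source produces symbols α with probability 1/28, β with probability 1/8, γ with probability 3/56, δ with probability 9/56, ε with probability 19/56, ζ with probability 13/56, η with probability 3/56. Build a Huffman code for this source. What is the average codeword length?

Repeatedly combine the two least-probable nodes; the expected code length is the sum of the merged weights.
merge 1/28 + 3/56 → 5/56
merge 3/56 + 5/56 → 1/7
merge 1/8 + 1/7 → 15/56
merge 9/56 + 13/56 → 11/28
merge 15/56 + 19/56 → 17/28
merge 11/28 + 17/28 → 1
L = 5/56 + 1/7 + 15/56 + 11/28 + 17/28 + 1 = 5/2 = 2.5 bits/symbol.

2.5 bits/symbol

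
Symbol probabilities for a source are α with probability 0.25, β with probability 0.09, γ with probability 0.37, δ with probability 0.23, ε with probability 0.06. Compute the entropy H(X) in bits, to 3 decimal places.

2.075 bits

H = −Σ pᵢ log₂ pᵢ.
−0.25·log₂(0.25) = 0.5000
−0.09·log₂(0.09) = 0.3127
−0.37·log₂(0.37) = 0.5307
−0.23·log₂(0.23) = 0.4877
−0.06·log₂(0.06) = 0.2435
Sum ≈ 2.0746 → 2.075 bits.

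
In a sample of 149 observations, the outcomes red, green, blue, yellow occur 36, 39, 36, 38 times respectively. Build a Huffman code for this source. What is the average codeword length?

2 bits/symbol

Probabilities are the counts divided by 149.
Repeatedly combine the two least-probable nodes; the expected code length is the sum of the merged weights.
merge 36/149 + 36/149 → 72/149
merge 38/149 + 39/149 → 77/149
merge 72/149 + 77/149 → 1
L = 72/149 + 77/149 + 1 = 2 bits/symbol.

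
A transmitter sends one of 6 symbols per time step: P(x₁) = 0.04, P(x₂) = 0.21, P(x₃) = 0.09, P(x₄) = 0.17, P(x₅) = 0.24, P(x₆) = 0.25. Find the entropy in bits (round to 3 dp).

H = −Σ pᵢ log₂ pᵢ.
−0.04·log₂(0.04) = 0.1858
−0.21·log₂(0.21) = 0.4728
−0.09·log₂(0.09) = 0.3127
−0.17·log₂(0.17) = 0.4346
−0.24·log₂(0.24) = 0.4941
−0.25·log₂(0.25) = 0.5000
Sum ≈ 2.4000 → 2.400 bits.

2.400 bits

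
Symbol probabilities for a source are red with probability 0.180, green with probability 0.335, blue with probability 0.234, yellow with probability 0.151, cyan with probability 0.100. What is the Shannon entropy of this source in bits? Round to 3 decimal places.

2.208 bits

H = −Σ pᵢ log₂ pᵢ.
−0.180·log₂(0.180) = 0.4453
−0.335·log₂(0.335) = 0.5286
−0.234·log₂(0.234) = 0.4903
−0.151·log₂(0.151) = 0.4118
−0.100·log₂(0.100) = 0.3322
Sum ≈ 2.2082 → 2.208 bits.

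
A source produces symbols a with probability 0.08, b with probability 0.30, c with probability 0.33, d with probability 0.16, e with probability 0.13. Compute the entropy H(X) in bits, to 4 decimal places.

2.1461 bits

H = −Σ pᵢ log₂ pᵢ.
−0.08·log₂(0.08) = 0.2915
−0.30·log₂(0.30) = 0.5211
−0.33·log₂(0.33) = 0.5278
−0.16·log₂(0.16) = 0.4230
−0.13·log₂(0.13) = 0.3826
Sum ≈ 2.1461 → 2.1461 bits.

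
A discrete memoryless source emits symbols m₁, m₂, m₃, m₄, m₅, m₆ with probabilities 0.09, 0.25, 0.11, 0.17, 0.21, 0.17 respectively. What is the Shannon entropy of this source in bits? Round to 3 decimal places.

H = −Σ pᵢ log₂ pᵢ.
−0.09·log₂(0.09) = 0.3127
−0.25·log₂(0.25) = 0.5000
−0.11·log₂(0.11) = 0.3503
−0.17·log₂(0.17) = 0.4346
−0.21·log₂(0.21) = 0.4728
−0.17·log₂(0.17) = 0.4346
Sum ≈ 2.5049 → 2.505 bits.

2.505 bits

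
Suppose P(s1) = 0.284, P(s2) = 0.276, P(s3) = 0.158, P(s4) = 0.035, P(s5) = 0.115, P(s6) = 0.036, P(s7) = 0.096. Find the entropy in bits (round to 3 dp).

2.474 bits

H = −Σ pᵢ log₂ pᵢ.
−0.284·log₂(0.284) = 0.5158
−0.276·log₂(0.276) = 0.5126
−0.158·log₂(0.158) = 0.4206
−0.035·log₂(0.035) = 0.1693
−0.115·log₂(0.115) = 0.3588
−0.036·log₂(0.036) = 0.1727
−0.096·log₂(0.096) = 0.3246
Sum ≈ 2.4743 → 2.474 bits.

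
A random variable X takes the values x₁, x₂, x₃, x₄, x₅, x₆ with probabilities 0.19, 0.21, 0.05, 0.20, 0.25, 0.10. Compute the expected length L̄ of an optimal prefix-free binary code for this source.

2.49 bits/symbol

Repeatedly combine the two least-probable nodes; the expected code length is the sum of the merged weights.
merge 1/20 + 1/10 → 3/20
merge 3/20 + 19/100 → 17/50
merge 1/5 + 21/100 → 41/100
merge 1/4 + 17/50 → 59/100
merge 41/100 + 59/100 → 1
L = 3/20 + 17/50 + 41/100 + 59/100 + 1 = 249/100 = 2.49 bits/symbol.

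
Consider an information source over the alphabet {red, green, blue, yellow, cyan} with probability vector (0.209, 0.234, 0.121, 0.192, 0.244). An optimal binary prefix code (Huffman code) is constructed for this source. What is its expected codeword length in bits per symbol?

2.313 bits/symbol

Repeatedly combine the two least-probable nodes; the expected code length is the sum of the merged weights.
merge 121/1000 + 24/125 → 313/1000
merge 209/1000 + 117/500 → 443/1000
merge 61/250 + 313/1000 → 557/1000
merge 443/1000 + 557/1000 → 1
L = 313/1000 + 443/1000 + 557/1000 + 1 = 2313/1000 = 2.313 bits/symbol.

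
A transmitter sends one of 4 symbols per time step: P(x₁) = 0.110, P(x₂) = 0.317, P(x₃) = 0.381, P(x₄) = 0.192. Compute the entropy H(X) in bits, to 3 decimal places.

1.863 bits

H = −Σ pᵢ log₂ pᵢ.
−0.110·log₂(0.110) = 0.3503
−0.317·log₂(0.317) = 0.5254
−0.381·log₂(0.381) = 0.5304
−0.192·log₂(0.192) = 0.4571
Sum ≈ 1.8632 → 1.863 bits.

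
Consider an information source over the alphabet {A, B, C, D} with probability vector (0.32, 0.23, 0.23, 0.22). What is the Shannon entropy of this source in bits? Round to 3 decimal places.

H = −Σ pᵢ log₂ pᵢ.
−0.32·log₂(0.32) = 0.5260
−0.23·log₂(0.23) = 0.4877
−0.23·log₂(0.23) = 0.4877
−0.22·log₂(0.22) = 0.4806
Sum ≈ 1.9819 → 1.982 bits.

1.982 bits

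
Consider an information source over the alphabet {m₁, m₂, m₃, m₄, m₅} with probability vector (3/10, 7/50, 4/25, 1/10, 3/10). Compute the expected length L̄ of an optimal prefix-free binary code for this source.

Repeatedly combine the two least-probable nodes; the expected code length is the sum of the merged weights.
merge 1/10 + 7/50 → 6/25
merge 4/25 + 6/25 → 2/5
merge 3/10 + 3/10 → 3/5
merge 2/5 + 3/5 → 1
L = 6/25 + 2/5 + 3/5 + 1 = 56/25 = 2.24 bits/symbol.

2.24 bits/symbol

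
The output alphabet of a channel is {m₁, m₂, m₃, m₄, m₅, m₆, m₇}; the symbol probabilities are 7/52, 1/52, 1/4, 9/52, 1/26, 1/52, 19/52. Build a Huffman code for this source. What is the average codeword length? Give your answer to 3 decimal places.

Repeatedly combine the two least-probable nodes; the expected code length is the sum of the merged weights.
merge 1/52 + 1/52 → 1/26
merge 1/26 + 1/26 → 1/13
merge 1/13 + 7/52 → 11/52
merge 9/52 + 11/52 → 5/13
merge 1/4 + 19/52 → 8/13
merge 5/13 + 8/13 → 1
L = 1/26 + 1/13 + 11/52 + 5/13 + 8/13 + 1 = 121/52 ≈ 2.327 bits/symbol.

2.327 bits/symbol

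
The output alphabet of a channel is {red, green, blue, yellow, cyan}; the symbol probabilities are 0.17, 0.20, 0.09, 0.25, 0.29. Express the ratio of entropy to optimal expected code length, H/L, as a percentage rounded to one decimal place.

Entropy H = −Σ p log₂ p ≈ 2.2295 bits.
Huffman merges: 9/100+17/100→13/50; 1/5+1/4→9/20; 13/50+29/100→11/20; 9/20+11/20→1. L = 113/50 ≈ 2.2600.
Efficiency = H/L = 2.2295/2.2600 = 98.7%.

98.7%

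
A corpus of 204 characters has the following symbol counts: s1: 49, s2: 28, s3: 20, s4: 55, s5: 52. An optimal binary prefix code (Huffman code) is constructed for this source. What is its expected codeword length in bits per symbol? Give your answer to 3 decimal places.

2.235 bits/symbol

Probabilities are the counts divided by 204.
Repeatedly combine the two least-probable nodes; the expected code length is the sum of the merged weights.
merge 5/51 + 7/51 → 4/17
merge 4/17 + 49/204 → 97/204
merge 13/51 + 55/204 → 107/204
merge 97/204 + 107/204 → 1
L = 4/17 + 97/204 + 107/204 + 1 = 38/17 ≈ 2.235 bits/symbol.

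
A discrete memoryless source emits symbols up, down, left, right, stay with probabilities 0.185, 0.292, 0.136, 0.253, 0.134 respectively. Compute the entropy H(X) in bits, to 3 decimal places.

H = −Σ pᵢ log₂ pᵢ.
−0.185·log₂(0.185) = 0.4504
−0.292·log₂(0.292) = 0.5186
−0.136·log₂(0.136) = 0.3915
−0.253·log₂(0.253) = 0.5016
−0.134·log₂(0.134) = 0.3886
Sum ≈ 2.2506 → 2.251 bits.

2.251 bits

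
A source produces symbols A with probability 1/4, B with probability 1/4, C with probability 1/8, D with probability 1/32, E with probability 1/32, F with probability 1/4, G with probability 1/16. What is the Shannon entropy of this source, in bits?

2.4375 bits

Each probability is a power of 1/2, so log₂(1/p) is an integer.
H = Σ p·log₂(1/p) = 1/4·2 + 1/4·2 + 1/8·3 + 1/32·5 + 1/32·5 + 1/4·2 + 1/16·4 = 2.4375 bits.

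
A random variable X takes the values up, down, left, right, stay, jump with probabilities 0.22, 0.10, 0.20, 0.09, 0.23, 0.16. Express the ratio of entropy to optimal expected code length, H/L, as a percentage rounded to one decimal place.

98.4%

Entropy H = −Σ p log₂ p ≈ 2.5005 bits.
Huffman merges: 9/100+1/10→19/100; 4/25+19/100→7/20; 1/5+11/50→21/50; 23/100+7/20→29/50; 21/50+29/50→1. L = 127/50 ≈ 2.5400.
Efficiency = H/L = 2.5005/2.5400 = 98.4%.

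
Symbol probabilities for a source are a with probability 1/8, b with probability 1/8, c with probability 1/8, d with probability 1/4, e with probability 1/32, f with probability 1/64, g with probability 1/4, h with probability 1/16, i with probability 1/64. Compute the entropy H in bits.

Each probability is a power of 1/2, so log₂(1/p) is an integer.
H = Σ p·log₂(1/p) = 1/8·3 + 1/8·3 + 1/8·3 + 1/4·2 + 1/32·5 + 1/64·6 + 1/4·2 + 1/16·4 + 1/64·6 = 2.71875 bits.

2.71875 bits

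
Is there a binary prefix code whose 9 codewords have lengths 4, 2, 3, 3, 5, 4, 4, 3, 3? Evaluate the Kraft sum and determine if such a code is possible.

0.96875; yes

With common denominator 2^5 = 32: Σ 2^(−ℓᵢ) = 2/32 + 8/32 + 4/32 + 4/32 + 1/32 + 2/32 + 2/32 + 4/32 + 4/32 = 31/32 = 0.96875.
Kraft's inequality requires Σ ≤ 1; here Σ = 0.96875 ≤ 1, so such a prefix code exists.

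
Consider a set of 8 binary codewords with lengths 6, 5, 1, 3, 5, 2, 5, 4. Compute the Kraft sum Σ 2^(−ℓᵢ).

With common denominator 2^6 = 64: Σ 2^(−ℓᵢ) = 1/64 + 2/64 + 32/64 + 8/64 + 2/64 + 16/64 + 2/64 + 4/64 = 67/64 = 1.046875.

1.046875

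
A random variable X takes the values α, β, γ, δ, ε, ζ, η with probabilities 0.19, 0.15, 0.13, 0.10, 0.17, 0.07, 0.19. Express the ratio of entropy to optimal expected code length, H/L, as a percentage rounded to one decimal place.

Entropy H = −Σ p log₂ p ≈ 2.7390 bits.
Huffman merges: 7/100+1/10→17/100; 13/100+3/20→7/25; 17/100+17/100→17/50; 19/100+19/100→19/50; 7/25+17/50→31/50; 19/50+31/50→1. L = 279/100 ≈ 2.7900.
Efficiency = H/L = 2.7390/2.7900 = 98.2%.

98.2%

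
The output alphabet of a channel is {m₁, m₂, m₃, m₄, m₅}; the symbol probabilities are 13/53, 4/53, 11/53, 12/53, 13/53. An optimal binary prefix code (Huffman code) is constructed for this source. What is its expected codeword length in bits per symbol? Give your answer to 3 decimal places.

2.283 bits/symbol

Repeatedly combine the two least-probable nodes; the expected code length is the sum of the merged weights.
merge 4/53 + 11/53 → 15/53
merge 12/53 + 13/53 → 25/53
merge 13/53 + 15/53 → 28/53
merge 25/53 + 28/53 → 1
L = 15/53 + 25/53 + 28/53 + 1 = 121/53 ≈ 2.283 bits/symbol.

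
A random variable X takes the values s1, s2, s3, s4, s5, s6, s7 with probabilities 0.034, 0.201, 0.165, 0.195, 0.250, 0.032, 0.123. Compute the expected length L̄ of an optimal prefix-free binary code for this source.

Repeatedly combine the two least-probable nodes; the expected code length is the sum of the merged weights.
merge 4/125 + 17/500 → 33/500
merge 33/500 + 123/1000 → 189/1000
merge 33/200 + 189/1000 → 177/500
merge 39/200 + 201/1000 → 99/250
merge 1/4 + 177/500 → 151/250
merge 99/250 + 151/250 → 1
L = 33/500 + 189/1000 + 177/500 + 99/250 + 151/250 + 1 = 2609/1000 = 2.609 bits/symbol.

2.609 bits/symbol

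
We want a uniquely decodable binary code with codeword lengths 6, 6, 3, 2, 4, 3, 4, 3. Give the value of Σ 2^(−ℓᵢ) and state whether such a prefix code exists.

0.78125; yes

With common denominator 2^6 = 64: Σ 2^(−ℓᵢ) = 1/64 + 1/64 + 8/64 + 16/64 + 4/64 + 8/64 + 4/64 + 8/64 = 50/64 = 0.78125.
Kraft's inequality requires Σ ≤ 1; here Σ = 0.78125 ≤ 1, so such a prefix code exists.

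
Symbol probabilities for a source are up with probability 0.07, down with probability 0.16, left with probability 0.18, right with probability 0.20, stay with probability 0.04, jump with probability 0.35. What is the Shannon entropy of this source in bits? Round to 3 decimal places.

H = −Σ pᵢ log₂ pᵢ.
−0.07·log₂(0.07) = 0.2686
−0.16·log₂(0.16) = 0.4230
−0.18·log₂(0.18) = 0.4453
−0.20·log₂(0.20) = 0.4644
−0.04·log₂(0.04) = 0.1858
−0.35·log₂(0.35) = 0.5301
Sum ≈ 2.3171 → 2.317 bits.

2.317 bits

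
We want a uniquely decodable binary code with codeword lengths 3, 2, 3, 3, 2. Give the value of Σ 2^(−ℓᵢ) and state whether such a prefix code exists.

With common denominator 2^3 = 8: Σ 2^(−ℓᵢ) = 1/8 + 2/8 + 1/8 + 1/8 + 2/8 = 7/8 = 0.875.
Kraft's inequality requires Σ ≤ 1; here Σ = 0.875 ≤ 1, so such a prefix code exists.

0.875; yes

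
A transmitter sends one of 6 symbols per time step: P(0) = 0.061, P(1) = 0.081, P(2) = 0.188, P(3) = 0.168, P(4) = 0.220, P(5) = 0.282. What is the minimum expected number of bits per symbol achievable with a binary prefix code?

2.452 bits/symbol

Repeatedly combine the two least-probable nodes; the expected code length is the sum of the merged weights.
merge 61/1000 + 81/1000 → 71/500
merge 71/500 + 21/125 → 31/100
merge 47/250 + 11/50 → 51/125
merge 141/500 + 31/100 → 74/125
merge 51/125 + 74/125 → 1
L = 71/500 + 31/100 + 51/125 + 74/125 + 1 = 613/250 = 2.452 bits/symbol.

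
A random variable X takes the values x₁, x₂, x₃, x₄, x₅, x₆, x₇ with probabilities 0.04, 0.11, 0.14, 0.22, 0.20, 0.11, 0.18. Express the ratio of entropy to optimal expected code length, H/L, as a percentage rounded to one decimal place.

97.9%

Entropy H = −Σ p log₂ p ≈ 2.6737 bits.
Huffman merges: 1/25+11/100→3/20; 11/100+7/50→1/4; 3/20+9/50→33/100; 1/5+11/50→21/50; 1/4+33/100→29/50; 21/50+29/50→1. L = 273/100 ≈ 2.7300.
Efficiency = H/L = 2.6737/2.7300 = 97.9%.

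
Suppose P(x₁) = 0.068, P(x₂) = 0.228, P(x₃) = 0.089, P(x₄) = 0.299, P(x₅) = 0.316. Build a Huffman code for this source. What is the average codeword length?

2.157 bits/symbol

Repeatedly combine the two least-probable nodes; the expected code length is the sum of the merged weights.
merge 17/250 + 89/1000 → 157/1000
merge 157/1000 + 57/250 → 77/200
merge 299/1000 + 79/250 → 123/200
merge 77/200 + 123/200 → 1
L = 157/1000 + 77/200 + 123/200 + 1 = 2157/1000 = 2.157 bits/symbol.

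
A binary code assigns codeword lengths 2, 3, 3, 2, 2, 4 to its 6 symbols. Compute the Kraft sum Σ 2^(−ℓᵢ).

1.0625

With common denominator 2^4 = 16: Σ 2^(−ℓᵢ) = 4/16 + 2/16 + 2/16 + 4/16 + 4/16 + 1/16 = 17/16 = 1.0625.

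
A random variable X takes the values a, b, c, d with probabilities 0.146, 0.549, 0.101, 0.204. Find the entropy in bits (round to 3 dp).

H = −Σ pᵢ log₂ pᵢ.
−0.146·log₂(0.146) = 0.4053
−0.549·log₂(0.549) = 0.4750
−0.101·log₂(0.101) = 0.3341
−0.204·log₂(0.204) = 0.4678
Sum ≈ 1.6822 → 1.682 bits.

1.682 bits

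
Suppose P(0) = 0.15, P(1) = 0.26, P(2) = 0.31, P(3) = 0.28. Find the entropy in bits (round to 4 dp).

H = −Σ pᵢ log₂ pᵢ.
−0.15·log₂(0.15) = 0.4105
−0.26·log₂(0.26) = 0.5053
−0.31·log₂(0.31) = 0.5238
−0.28·log₂(0.28) = 0.5142
Sum ≈ 1.9538 → 1.9538 bits.

1.9538 bits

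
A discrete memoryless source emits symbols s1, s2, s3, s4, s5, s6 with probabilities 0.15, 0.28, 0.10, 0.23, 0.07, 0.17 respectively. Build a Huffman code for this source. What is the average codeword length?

Repeatedly combine the two least-probable nodes; the expected code length is the sum of the merged weights.
merge 7/100 + 1/10 → 17/100
merge 3/20 + 17/100 → 8/25
merge 17/100 + 23/100 → 2/5
merge 7/25 + 8/25 → 3/5
merge 2/5 + 3/5 → 1
L = 17/100 + 8/25 + 2/5 + 3/5 + 1 = 249/100 = 2.49 bits/symbol.

2.49 bits/symbol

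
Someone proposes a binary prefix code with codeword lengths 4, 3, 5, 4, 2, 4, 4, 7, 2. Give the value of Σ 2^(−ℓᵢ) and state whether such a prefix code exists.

With common denominator 2^7 = 128: Σ 2^(−ℓᵢ) = 8/128 + 16/128 + 4/128 + 8/128 + 32/128 + 8/128 + 8/128 + 1/128 + 32/128 = 117/128 = 0.9140625.
Kraft's inequality requires Σ ≤ 1; here Σ = 0.9140625 ≤ 1, so such a prefix code exists.

0.9140625; yes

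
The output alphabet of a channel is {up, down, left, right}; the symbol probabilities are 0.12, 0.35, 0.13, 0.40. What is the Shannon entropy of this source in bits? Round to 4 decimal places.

H = −Σ pᵢ log₂ pᵢ.
−0.12·log₂(0.12) = 0.3671
−0.35·log₂(0.35) = 0.5301
−0.13·log₂(0.13) = 0.3826
−0.40·log₂(0.40) = 0.5288
Sum ≈ 1.8086 → 1.8086 bits.

1.8086 bits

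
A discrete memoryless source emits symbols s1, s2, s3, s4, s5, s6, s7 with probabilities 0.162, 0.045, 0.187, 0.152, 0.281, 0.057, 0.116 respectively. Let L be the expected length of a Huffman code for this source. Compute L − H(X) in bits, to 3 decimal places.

Entropy H = −Σ p log₂ p ≈ 2.6029 bits.
Huffman merges: 9/200+57/1000→51/500; 51/500+29/250→109/500; 19/125+81/500→157/500; 187/1000+109/500→81/200; 281/1000+157/500→119/200; 81/200+119/200→1. L = 1317/500 ≈ 2.6340.
L − H = 2.6340 − 2.6029 = 0.031 bits.

0.031 bits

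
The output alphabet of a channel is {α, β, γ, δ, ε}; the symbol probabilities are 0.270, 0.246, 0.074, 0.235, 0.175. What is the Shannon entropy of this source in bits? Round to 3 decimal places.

H = −Σ pᵢ log₂ pᵢ.
−0.270·log₂(0.270) = 0.5100
−0.246·log₂(0.246) = 0.4977
−0.074·log₂(0.074) = 0.2780
−0.235·log₂(0.235) = 0.4910
−0.175·log₂(0.175) = 0.4401
Sum ≈ 2.2167 → 2.217 bits.

2.217 bits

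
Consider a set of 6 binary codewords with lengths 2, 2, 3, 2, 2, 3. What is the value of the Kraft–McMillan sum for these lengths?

1.25

With common denominator 2^3 = 8: Σ 2^(−ℓᵢ) = 2/8 + 2/8 + 1/8 + 2/8 + 2/8 + 1/8 = 10/8 = 1.25.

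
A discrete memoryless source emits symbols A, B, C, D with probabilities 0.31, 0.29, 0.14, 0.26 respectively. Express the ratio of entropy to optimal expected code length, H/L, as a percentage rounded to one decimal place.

97.2%

Entropy H = −Σ p log₂ p ≈ 1.9441 bits.
Huffman merges: 7/50+13/50→2/5; 29/100+31/100→3/5; 2/5+3/5→1. L = 2 ≈ 2.0000.
Efficiency = H/L = 1.9441/2.0000 = 97.2%.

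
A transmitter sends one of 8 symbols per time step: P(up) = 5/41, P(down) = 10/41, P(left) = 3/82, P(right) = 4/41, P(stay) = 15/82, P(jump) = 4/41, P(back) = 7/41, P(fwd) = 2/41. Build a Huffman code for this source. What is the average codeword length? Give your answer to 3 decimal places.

Repeatedly combine the two least-probable nodes; the expected code length is the sum of the merged weights.
merge 3/82 + 2/41 → 7/82
merge 7/82 + 4/41 → 15/82
merge 4/41 + 5/41 → 9/41
merge 7/41 + 15/82 → 29/82
merge 15/82 + 9/41 → 33/82
merge 10/41 + 29/82 → 49/82
merge 33/82 + 49/82 → 1
L = 7/82 + 15/82 + 9/41 + 29/82 + 33/82 + 49/82 + 1 = 233/82 ≈ 2.841 bits/symbol.

2.841 bits/symbol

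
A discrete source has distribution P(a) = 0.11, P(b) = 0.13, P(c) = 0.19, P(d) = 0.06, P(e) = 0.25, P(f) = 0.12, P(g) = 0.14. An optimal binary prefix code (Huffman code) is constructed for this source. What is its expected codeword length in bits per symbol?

2.73 bits/symbol

Repeatedly combine the two least-probable nodes; the expected code length is the sum of the merged weights.
merge 3/50 + 11/100 → 17/100
merge 3/25 + 13/100 → 1/4
merge 7/50 + 17/100 → 31/100
merge 19/100 + 1/4 → 11/25
merge 1/4 + 31/100 → 14/25
merge 11/25 + 14/25 → 1
L = 17/100 + 1/4 + 31/100 + 11/25 + 14/25 + 1 = 273/100 = 2.73 bits/symbol.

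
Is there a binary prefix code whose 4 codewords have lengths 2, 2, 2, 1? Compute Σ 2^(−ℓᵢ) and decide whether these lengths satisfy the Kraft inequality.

1.25; no

With common denominator 2^2 = 4: Σ 2^(−ℓᵢ) = 1/4 + 1/4 + 1/4 + 2/4 = 5/4 = 1.25.
Kraft's inequality requires Σ ≤ 1; here Σ = 1.25 > 1, so no such prefix code exists.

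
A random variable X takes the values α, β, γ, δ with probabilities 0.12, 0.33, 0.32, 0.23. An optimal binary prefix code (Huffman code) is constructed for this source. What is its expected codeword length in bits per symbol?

2 bits/symbol

Repeatedly combine the two least-probable nodes; the expected code length is the sum of the merged weights.
merge 3/25 + 23/100 → 7/20
merge 8/25 + 33/100 → 13/20
merge 7/20 + 13/20 → 1
L = 7/20 + 13/20 + 1 = 2 bits/symbol.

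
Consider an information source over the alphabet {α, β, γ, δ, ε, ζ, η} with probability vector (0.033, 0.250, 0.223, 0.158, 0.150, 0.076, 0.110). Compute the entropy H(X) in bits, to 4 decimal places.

2.6092 bits

H = −Σ pᵢ log₂ pᵢ.
−0.033·log₂(0.033) = 0.1624
−0.250·log₂(0.250) = 0.5000
−0.223·log₂(0.223) = 0.4828
−0.158·log₂(0.158) = 0.4206
−0.150·log₂(0.150) = 0.4105
−0.076·log₂(0.076) = 0.2826
−0.110·log₂(0.110) = 0.3503
Sum ≈ 2.6092 → 2.6092 bits.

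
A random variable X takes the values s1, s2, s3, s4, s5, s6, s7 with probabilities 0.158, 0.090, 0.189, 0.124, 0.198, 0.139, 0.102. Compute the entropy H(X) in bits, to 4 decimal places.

H = −Σ pᵢ log₂ pᵢ.
−0.158·log₂(0.158) = 0.4206
−0.090·log₂(0.090) = 0.3127
−0.189·log₂(0.189) = 0.4543
−0.124·log₂(0.124) = 0.3734
−0.198·log₂(0.198) = 0.4626
−0.139·log₂(0.139) = 0.3957
−0.102·log₂(0.102) = 0.3359
Sum ≈ 2.7552 → 2.7552 bits.

2.7552 bits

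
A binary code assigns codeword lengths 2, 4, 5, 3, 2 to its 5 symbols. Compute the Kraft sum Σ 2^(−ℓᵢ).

With common denominator 2^5 = 32: Σ 2^(−ℓᵢ) = 8/32 + 2/32 + 1/32 + 4/32 + 8/32 = 23/32 = 0.71875.

0.71875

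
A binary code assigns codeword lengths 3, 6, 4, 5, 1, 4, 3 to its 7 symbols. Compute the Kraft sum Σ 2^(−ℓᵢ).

0.921875

With common denominator 2^6 = 64: Σ 2^(−ℓᵢ) = 8/64 + 1/64 + 4/64 + 2/64 + 32/64 + 4/64 + 8/64 = 59/64 = 0.921875.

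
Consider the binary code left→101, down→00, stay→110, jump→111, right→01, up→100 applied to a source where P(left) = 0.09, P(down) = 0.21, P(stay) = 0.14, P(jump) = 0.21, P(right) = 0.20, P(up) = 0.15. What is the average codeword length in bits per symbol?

2.59 bits/symbol

L̄ = Σ pᵢ·ℓᵢ = 0.09·3 + 0.21·2 + 0.14·3 + 0.21·3 + 0.20·2 + 0.15·3 = 2.59 bits/symbol.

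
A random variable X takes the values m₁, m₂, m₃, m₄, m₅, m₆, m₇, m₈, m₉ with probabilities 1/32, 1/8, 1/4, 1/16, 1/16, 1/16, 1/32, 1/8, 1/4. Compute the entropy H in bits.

Each probability is a power of 1/2, so log₂(1/p) is an integer.
H = Σ p·log₂(1/p) = 1/32·5 + 1/8·3 + 1/4·2 + 1/16·4 + 1/16·4 + 1/16·4 + 1/32·5 + 1/8·3 + 1/4·2 = 2.8125 bits.

2.8125 bits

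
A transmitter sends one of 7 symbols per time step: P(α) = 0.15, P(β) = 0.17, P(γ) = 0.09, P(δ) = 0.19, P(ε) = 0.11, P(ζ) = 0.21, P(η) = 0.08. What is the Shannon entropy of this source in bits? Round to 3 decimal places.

2.728 bits

H = −Σ pᵢ log₂ pᵢ.
−0.15·log₂(0.15) = 0.4105
−0.17·log₂(0.17) = 0.4346
−0.09·log₂(0.09) = 0.3127
−0.19·log₂(0.19) = 0.4552
−0.11·log₂(0.11) = 0.3503
−0.21·log₂(0.21) = 0.4728
−0.08·log₂(0.08) = 0.2915
Sum ≈ 2.7276 → 2.728 bits.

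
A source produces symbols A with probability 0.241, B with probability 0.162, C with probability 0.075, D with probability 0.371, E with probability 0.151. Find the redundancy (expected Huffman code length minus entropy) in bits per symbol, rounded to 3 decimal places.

0.083 bits

Entropy H = −Σ p log₂ p ≈ 2.1430 bits.
Huffman merges: 3/40+151/1000→113/500; 81/500+113/500→97/250; 241/1000+371/1000→153/250; 97/250+153/250→1. L = 1113/500 ≈ 2.2260.
L − H = 2.2260 − 2.1430 = 0.083 bits.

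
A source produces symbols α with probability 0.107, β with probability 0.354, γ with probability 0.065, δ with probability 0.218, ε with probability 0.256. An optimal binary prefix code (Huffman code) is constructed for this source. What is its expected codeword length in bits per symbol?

Repeatedly combine the two least-probable nodes; the expected code length is the sum of the merged weights.
merge 13/200 + 107/1000 → 43/250
merge 43/250 + 109/500 → 39/100
merge 32/125 + 177/500 → 61/100
merge 39/100 + 61/100 → 1
L = 43/250 + 39/100 + 61/100 + 1 = 543/250 = 2.172 bits/symbol.

2.172 bits/symbol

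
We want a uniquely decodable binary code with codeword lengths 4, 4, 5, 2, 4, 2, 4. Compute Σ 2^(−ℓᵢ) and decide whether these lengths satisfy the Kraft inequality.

0.78125; yes

With common denominator 2^5 = 32: Σ 2^(−ℓᵢ) = 2/32 + 2/32 + 1/32 + 8/32 + 2/32 + 8/32 + 2/32 = 25/32 = 0.78125.
Kraft's inequality requires Σ ≤ 1; here Σ = 0.78125 ≤ 1, so such a prefix code exists.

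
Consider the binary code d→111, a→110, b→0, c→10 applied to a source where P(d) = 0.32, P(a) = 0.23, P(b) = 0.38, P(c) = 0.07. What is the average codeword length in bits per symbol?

L̄ = Σ pᵢ·ℓᵢ = 0.32·3 + 0.23·3 + 0.38·1 + 0.07·2 = 2.17 bits/symbol.

2.17 bits/symbol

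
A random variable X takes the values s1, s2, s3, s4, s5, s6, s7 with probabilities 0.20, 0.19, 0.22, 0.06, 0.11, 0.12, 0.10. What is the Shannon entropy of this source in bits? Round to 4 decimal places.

H = −Σ pᵢ log₂ pᵢ.
−0.20·log₂(0.20) = 0.4644
−0.19·log₂(0.19) = 0.4552
−0.22·log₂(0.22) = 0.4806
−0.06·log₂(0.06) = 0.2435
−0.11·log₂(0.11) = 0.3503
−0.12·log₂(0.12) = 0.3671
−0.10·log₂(0.10) = 0.3322
Sum ≈ 2.6933 → 2.6933 bits.

2.6933 bits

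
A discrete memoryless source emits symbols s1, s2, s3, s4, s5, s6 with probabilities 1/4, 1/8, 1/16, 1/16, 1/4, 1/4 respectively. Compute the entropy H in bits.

2.375 bits

Each probability is a power of 1/2, so log₂(1/p) is an integer.
H = Σ p·log₂(1/p) = 1/4·2 + 1/8·3 + 1/16·4 + 1/16·4 + 1/4·2 + 1/4·2 = 2.375 bits.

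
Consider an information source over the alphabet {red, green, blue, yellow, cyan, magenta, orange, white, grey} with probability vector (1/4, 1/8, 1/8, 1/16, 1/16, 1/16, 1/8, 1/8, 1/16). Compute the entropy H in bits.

3 bits

Each probability is a power of 1/2, so log₂(1/p) is an integer.
H = Σ p·log₂(1/p) = 1/4·2 + 1/8·3 + 1/8·3 + 1/16·4 + 1/16·4 + 1/16·4 + 1/8·3 + 1/8·3 + 1/16·4 = 3 bits.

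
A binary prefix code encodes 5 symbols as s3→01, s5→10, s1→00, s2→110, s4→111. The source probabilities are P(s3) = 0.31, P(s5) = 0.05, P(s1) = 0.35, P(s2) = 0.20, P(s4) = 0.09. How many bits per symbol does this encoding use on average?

2.29 bits/symbol

L̄ = Σ pᵢ·ℓᵢ = 0.31·2 + 0.05·2 + 0.35·2 + 0.20·3 + 0.09·3 = 2.29 bits/symbol.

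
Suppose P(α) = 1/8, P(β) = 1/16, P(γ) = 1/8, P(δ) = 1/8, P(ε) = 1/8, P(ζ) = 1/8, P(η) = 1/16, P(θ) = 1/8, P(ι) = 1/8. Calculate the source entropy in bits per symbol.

3.125 bits

Each probability is a power of 1/2, so log₂(1/p) is an integer.
H = Σ p·log₂(1/p) = 1/8·3 + 1/16·4 + 1/8·3 + 1/8·3 + 1/8·3 + 1/8·3 + 1/16·4 + 1/8·3 + 1/8·3 = 3.125 bits.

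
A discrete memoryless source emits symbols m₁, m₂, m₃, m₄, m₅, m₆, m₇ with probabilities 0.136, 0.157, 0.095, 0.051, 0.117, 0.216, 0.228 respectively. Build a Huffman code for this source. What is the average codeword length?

Repeatedly combine the two least-probable nodes; the expected code length is the sum of the merged weights.
merge 51/1000 + 19/200 → 73/500
merge 117/1000 + 17/125 → 253/1000
merge 73/500 + 157/1000 → 303/1000
merge 27/125 + 57/250 → 111/250
merge 253/1000 + 303/1000 → 139/250
merge 111/250 + 139/250 → 1
L = 73/500 + 253/1000 + 303/1000 + 111/250 + 139/250 + 1 = 1351/500 = 2.702 bits/symbol.

2.702 bits/symbol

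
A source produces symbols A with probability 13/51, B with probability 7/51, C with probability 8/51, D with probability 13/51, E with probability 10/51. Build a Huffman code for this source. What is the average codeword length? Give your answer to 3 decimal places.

2.294 bits/symbol

Repeatedly combine the two least-probable nodes; the expected code length is the sum of the merged weights.
merge 7/51 + 8/51 → 5/17
merge 10/51 + 13/51 → 23/51
merge 13/51 + 5/17 → 28/51
merge 23/51 + 28/51 → 1
L = 5/17 + 23/51 + 28/51 + 1 = 39/17 ≈ 2.294 bits/symbol.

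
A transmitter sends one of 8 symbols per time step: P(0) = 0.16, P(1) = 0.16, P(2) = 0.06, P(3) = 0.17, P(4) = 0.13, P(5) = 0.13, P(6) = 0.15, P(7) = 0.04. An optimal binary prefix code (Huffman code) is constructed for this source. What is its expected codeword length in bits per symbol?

2.93 bits/symbol

Repeatedly combine the two least-probable nodes; the expected code length is the sum of the merged weights.
merge 1/25 + 3/50 → 1/10
merge 1/10 + 13/100 → 23/100
merge 13/100 + 3/20 → 7/25
merge 4/25 + 4/25 → 8/25
merge 17/100 + 23/100 → 2/5
merge 7/25 + 8/25 → 3/5
merge 2/5 + 3/5 → 1
L = 1/10 + 23/100 + 7/25 + 8/25 + 2/5 + 3/5 + 1 = 293/100 = 2.93 bits/symbol.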